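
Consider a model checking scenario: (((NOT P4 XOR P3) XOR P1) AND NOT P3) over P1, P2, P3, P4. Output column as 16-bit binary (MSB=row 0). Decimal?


Formula: (((NOT P4 XOR P3) XOR P1) AND NOT P3) over P1, P2, P3, P4 (16 rows)
Evaluate each row (bits = P1,P2,P3,P4, MSB first):
  row 0 [0000]: (((NOT 0 XOR 0) XOR 0) AND NOT 0) -> 1
  row 1 [0001]: (((NOT 1 XOR 0) XOR 0) AND NOT 0) -> 0
  row 2 [0010]: (((NOT 0 XOR 1) XOR 0) AND NOT 1) -> 0
  row 3 [0011]: (((NOT 1 XOR 1) XOR 0) AND NOT 1) -> 0
  row 4 [0100]: (((NOT 0 XOR 0) XOR 0) AND NOT 0) -> 1
  row 5 [0101]: (((NOT 1 XOR 0) XOR 0) AND NOT 0) -> 0
  row 6 [0110]: (((NOT 0 XOR 1) XOR 0) AND NOT 1) -> 0
  row 7 [0111]: (((NOT 1 XOR 1) XOR 0) AND NOT 1) -> 0
  row 8 [1000]: (((NOT 0 XOR 0) XOR 1) AND NOT 0) -> 0
  row 9 [1001]: (((NOT 1 XOR 0) XOR 1) AND NOT 0) -> 1
  row 10 [1010]: (((NOT 0 XOR 1) XOR 1) AND NOT 1) -> 0
  row 11 [1011]: (((NOT 1 XOR 1) XOR 1) AND NOT 1) -> 0
  row 12 [1100]: (((NOT 0 XOR 0) XOR 1) AND NOT 0) -> 0
  row 13 [1101]: (((NOT 1 XOR 0) XOR 1) AND NOT 0) -> 1
  row 14 [1110]: (((NOT 0 XOR 1) XOR 1) AND NOT 1) -> 0
  row 15 [1111]: (((NOT 1 XOR 1) XOR 1) AND NOT 1) -> 0
Full result column, 4 rows per line (P1,P2 fixed per line; P3,P4 runs 00..11 left to right):
  rows 0-3 [P1,P2=00]: 1000  = hex 8
  rows 4-7 [P1,P2=01]: 1000  = hex 8
  rows 8-11 [P1,P2=10]: 0100  = hex 4
  rows 12-15 [P1,P2=11]: 0100  = hex 4
Output column (row 0 .. row 15) = 1000100001000100
Output column grouped in 4s = 1000 1000 0100 0100 = 0x8844
Convert to decimal digit by digit (value = value*16 + digit):
  8 -> 8
  8*16 + 8 = 136
  136*16 + 4 = 2180
  2180*16 + 4 = 34884
Decimal = 34884

34884


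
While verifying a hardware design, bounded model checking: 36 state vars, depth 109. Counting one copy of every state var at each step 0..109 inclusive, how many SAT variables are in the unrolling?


BMC unrolls to depth k, creating one copy of each state var for steps 0..k.
Step count = 109 + 1 = 110 (steps 0 through 109)
Vars per step = 36
Total = 36 * 110 = 3960

3960


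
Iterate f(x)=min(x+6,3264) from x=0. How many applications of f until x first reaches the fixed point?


Step 1: x=0, cap=3264, increment=6
Step 2: x grows by 6 each step until capped at 3264; fixed point is x=3264
Step 3: iterations = ceil(3264/6) = 544

544


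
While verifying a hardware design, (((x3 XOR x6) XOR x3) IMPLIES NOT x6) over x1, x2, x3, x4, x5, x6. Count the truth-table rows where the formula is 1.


Formula: (((x3 XOR x6) XOR x3) IMPLIES NOT x6) over 6 vars (64 rows)
Evaluate each row (x1, x2, x3, x4, x5, x6 as bits, MSB first):
  row 0 [000000]: (((0 XOR 0) XOR 0) IMPLIES NOT 0) -> 1
  row 1 [000001]: (((0 XOR 1) XOR 0) IMPLIES NOT 1) -> 0
  row 2 [000010]: (((0 XOR 0) XOR 0) IMPLIES NOT 0) -> 1
  row 3 [000011]: (((0 XOR 1) XOR 0) IMPLIES NOT 1) -> 0
  row 4 [000100]: (((0 XOR 0) XOR 0) IMPLIES NOT 0) -> 1
  (every remaining row is evaluated the same way; all 64 results are listed next)
Full result column, 8 rows per line (x1,x2,x3 fixed per line; x4,x5,x6 runs 000..111 left to right):
  rows 0-7 [x1,x2,x3=000]: 10101010  (ones: 4)
  rows 8-15 [x1,x2,x3=001]: 10101010  (ones: 4)
  rows 16-23 [x1,x2,x3=010]: 10101010  (ones: 4)
  rows 24-31 [x1,x2,x3=011]: 10101010  (ones: 4)
  rows 32-39 [x1,x2,x3=100]: 10101010  (ones: 4)
  rows 40-47 [x1,x2,x3=101]: 10101010  (ones: 4)
  rows 48-55 [x1,x2,x3=110]: 10101010  (ones: 4)
  rows 56-63 [x1,x2,x3=111]: 10101010  (ones: 4)
Count of 1-rows = 4+4+4+4+4+4+4+4 = 32

32


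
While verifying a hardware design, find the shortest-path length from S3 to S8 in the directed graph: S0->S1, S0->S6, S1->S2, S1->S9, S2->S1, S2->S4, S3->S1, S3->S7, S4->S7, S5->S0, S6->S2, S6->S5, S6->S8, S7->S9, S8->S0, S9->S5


BFS layer-by-layer from S3:
  dist 0: {S3}
  dist 1: {S1, S7}
  dist 2: {S2, S9}
  dist 3: {S4, S5}
  dist 4: {S0}
  dist 5: {S6}
  dist 6: {S8}
  -> S8 reached at distance 6
Shortest path length = 6

6


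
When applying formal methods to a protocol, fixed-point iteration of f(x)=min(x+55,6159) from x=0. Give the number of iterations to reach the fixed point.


Step 1: x=0, cap=6159, increment=55
Step 2: x grows by 55 each step until capped at 6159; fixed point is x=6159
Step 3: iterations = ceil(6159/55) = 112

112


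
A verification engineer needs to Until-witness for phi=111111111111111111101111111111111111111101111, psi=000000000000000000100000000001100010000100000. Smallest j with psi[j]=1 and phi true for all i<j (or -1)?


(phi U psi) at 0: need smallest j with psi[j]=1 and phi[i]=1 for all i in [0,j).
Scan from step 0:
  step 0: phi=1, psi=0 -> continue
  step 1: phi=1, psi=0 -> continue
  step 2: phi=1, psi=0 -> continue
  step 3: phi=1, psi=0 -> continue
  step 18: psi=1 and phi held for [0,18) -> witness found
Witness step = 18

18


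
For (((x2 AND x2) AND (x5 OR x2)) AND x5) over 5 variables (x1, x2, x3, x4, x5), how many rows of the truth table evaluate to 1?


Formula: (((x2 AND x2) AND (x5 OR x2)) AND x5) over 5 vars (32 rows)
Evaluate each row (x1, x2, x3, x4, x5 as bits, MSB first):
  row 0 [00000]: (((0 AND 0) AND (0 OR 0)) AND 0) -> 0
  row 1 [00001]: (((0 AND 0) AND (1 OR 0)) AND 1) -> 0
  row 2 [00010]: (((0 AND 0) AND (0 OR 0)) AND 0) -> 0
  row 3 [00011]: (((0 AND 0) AND (1 OR 0)) AND 1) -> 0
  row 4 [00100]: (((0 AND 0) AND (0 OR 0)) AND 0) -> 0
  row 5 [00101]: (((0 AND 0) AND (1 OR 0)) AND 1) -> 0
  row 6 [00110]: (((0 AND 0) AND (0 OR 0)) AND 0) -> 0
  row 7 [00111]: (((0 AND 0) AND (1 OR 0)) AND 1) -> 0
  row 8 [01000]: (((1 AND 1) AND (0 OR 1)) AND 0) -> 0
  row 9 [01001]: (((1 AND 1) AND (1 OR 1)) AND 1) -> 1
  row 10 [01010]: (((1 AND 1) AND (0 OR 1)) AND 0) -> 0
  row 11 [01011]: (((1 AND 1) AND (1 OR 1)) AND 1) -> 1
  row 12 [01100]: (((1 AND 1) AND (0 OR 1)) AND 0) -> 0
  row 13 [01101]: (((1 AND 1) AND (1 OR 1)) AND 1) -> 1
  row 14 [01110]: (((1 AND 1) AND (0 OR 1)) AND 0) -> 0
  row 15 [01111]: (((1 AND 1) AND (1 OR 1)) AND 1) -> 1
  row 16 [10000]: (((0 AND 0) AND (0 OR 0)) AND 0) -> 0
  row 17 [10001]: (((0 AND 0) AND (1 OR 0)) AND 1) -> 0
  row 18 [10010]: (((0 AND 0) AND (0 OR 0)) AND 0) -> 0
  row 19 [10011]: (((0 AND 0) AND (1 OR 0)) AND 1) -> 0
  row 20 [10100]: (((0 AND 0) AND (0 OR 0)) AND 0) -> 0
  row 21 [10101]: (((0 AND 0) AND (1 OR 0)) AND 1) -> 0
  row 22 [10110]: (((0 AND 0) AND (0 OR 0)) AND 0) -> 0
  row 23 [10111]: (((0 AND 0) AND (1 OR 0)) AND 1) -> 0
  row 24 [11000]: (((1 AND 1) AND (0 OR 1)) AND 0) -> 0
  row 25 [11001]: (((1 AND 1) AND (1 OR 1)) AND 1) -> 1
  row 26 [11010]: (((1 AND 1) AND (0 OR 1)) AND 0) -> 0
  row 27 [11011]: (((1 AND 1) AND (1 OR 1)) AND 1) -> 1
  row 28 [11100]: (((1 AND 1) AND (0 OR 1)) AND 0) -> 0
  row 29 [11101]: (((1 AND 1) AND (1 OR 1)) AND 1) -> 1
  row 30 [11110]: (((1 AND 1) AND (0 OR 1)) AND 0) -> 0
  row 31 [11111]: (((1 AND 1) AND (1 OR 1)) AND 1) -> 1
Full result column, 8 rows per line (x1,x2 fixed per line; x3,x4,x5 runs 000..111 left to right):
  rows 0-7 [x1,x2=00]: 00000000  (ones: 0)
  rows 8-15 [x1,x2=01]: 01010101  (ones: 4)
  rows 16-23 [x1,x2=10]: 00000000  (ones: 0)
  rows 24-31 [x1,x2=11]: 01010101  (ones: 4)
Count of 1-rows = 0+4+0+4 = 8

8


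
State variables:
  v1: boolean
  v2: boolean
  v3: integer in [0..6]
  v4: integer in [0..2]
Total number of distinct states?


State space = product of domain sizes of all variables.
Domain sizes:
  v1 (boolean): 2
  v2 (boolean): 2
  v3 (integer in [0..6]): 7
  v4 (integer in [0..2]): 3
Product = 2 * 2 * 7 * 3 = 84

84


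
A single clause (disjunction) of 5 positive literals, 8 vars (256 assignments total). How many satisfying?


Step 1: Total=2^8=256
Step 2: Unsat when all 5 false: 2^3=8
Step 3: Sat=256-8=248

248


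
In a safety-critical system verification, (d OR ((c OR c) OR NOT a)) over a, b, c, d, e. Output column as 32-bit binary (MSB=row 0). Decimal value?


Formula: (d OR ((c OR c) OR NOT a)) over a, b, c, d, e (32 rows)
Evaluate each row (bits = a,b,c,d,e, MSB first):
  row 0 [00000]: (0 OR ((0 OR 0) OR NOT 0)) -> 1
  row 1 [00001]: (0 OR ((0 OR 0) OR NOT 0)) -> 1
  row 2 [00010]: (1 OR ((0 OR 0) OR NOT 0)) -> 1
  row 3 [00011]: (1 OR ((0 OR 0) OR NOT 0)) -> 1
  row 4 [00100]: (0 OR ((1 OR 1) OR NOT 0)) -> 1
  row 5 [00101]: (0 OR ((1 OR 1) OR NOT 0)) -> 1
  row 6 [00110]: (1 OR ((1 OR 1) OR NOT 0)) -> 1
  row 7 [00111]: (1 OR ((1 OR 1) OR NOT 0)) -> 1
  row 8 [01000]: (0 OR ((0 OR 0) OR NOT 0)) -> 1
  row 9 [01001]: (0 OR ((0 OR 0) OR NOT 0)) -> 1
  row 10 [01010]: (1 OR ((0 OR 0) OR NOT 0)) -> 1
  row 11 [01011]: (1 OR ((0 OR 0) OR NOT 0)) -> 1
  row 12 [01100]: (0 OR ((1 OR 1) OR NOT 0)) -> 1
  row 13 [01101]: (0 OR ((1 OR 1) OR NOT 0)) -> 1
  row 14 [01110]: (1 OR ((1 OR 1) OR NOT 0)) -> 1
  row 15 [01111]: (1 OR ((1 OR 1) OR NOT 0)) -> 1
  row 16 [10000]: (0 OR ((0 OR 0) OR NOT 1)) -> 0
  row 17 [10001]: (0 OR ((0 OR 0) OR NOT 1)) -> 0
  row 18 [10010]: (1 OR ((0 OR 0) OR NOT 1)) -> 1
  row 19 [10011]: (1 OR ((0 OR 0) OR NOT 1)) -> 1
  row 20 [10100]: (0 OR ((1 OR 1) OR NOT 1)) -> 1
  row 21 [10101]: (0 OR ((1 OR 1) OR NOT 1)) -> 1
  row 22 [10110]: (1 OR ((1 OR 1) OR NOT 1)) -> 1
  row 23 [10111]: (1 OR ((1 OR 1) OR NOT 1)) -> 1
  row 24 [11000]: (0 OR ((0 OR 0) OR NOT 1)) -> 0
  row 25 [11001]: (0 OR ((0 OR 0) OR NOT 1)) -> 0
  row 26 [11010]: (1 OR ((0 OR 0) OR NOT 1)) -> 1
  row 27 [11011]: (1 OR ((0 OR 0) OR NOT 1)) -> 1
  row 28 [11100]: (0 OR ((1 OR 1) OR NOT 1)) -> 1
  row 29 [11101]: (0 OR ((1 OR 1) OR NOT 1)) -> 1
  row 30 [11110]: (1 OR ((1 OR 1) OR NOT 1)) -> 1
  row 31 [11111]: (1 OR ((1 OR 1) OR NOT 1)) -> 1
Full result column, 4 rows per line (a,b,c fixed per line; d,e runs 00..11 left to right):
  rows 0-3 [a,b,c=000]: 1111  = hex F
  rows 4-7 [a,b,c=001]: 1111  = hex F
  rows 8-11 [a,b,c=010]: 1111  = hex F
  rows 12-15 [a,b,c=011]: 1111  = hex F
  rows 16-19 [a,b,c=100]: 0011  = hex 3
  rows 20-23 [a,b,c=101]: 1111  = hex F
  rows 24-27 [a,b,c=110]: 0011  = hex 3
  rows 28-31 [a,b,c=111]: 1111  = hex F
Output column (row 0 .. row 31) = 11111111111111110011111100111111
Output column grouped in 4s = 1111 1111 1111 1111 0011 1111 0011 1111 = 0xFFFF3F3F
Convert to decimal digit by digit (value = value*16 + digit):
  F -> 15
  15*16 + 15 (F) = 255
  255*16 + 15 (F) = 4095
  4095*16 + 15 (F) = 65535
  65535*16 + 3 = 1048563
  1048563*16 + 15 (F) = 16777023
  16777023*16 + 3 = 268432371
  268432371*16 + 15 (F) = 4294917951
Decimal = 4294917951

4294917951


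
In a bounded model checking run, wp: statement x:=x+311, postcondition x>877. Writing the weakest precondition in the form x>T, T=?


Formula: wp(x:=E, P) = P[E/x] (substitute E for x in postcondition)
Step 1: Postcondition: x>877
Step 2: Substitute x+311 for x: x+311>877
Step 3: Solve for x: x > 877-311 = 566

566


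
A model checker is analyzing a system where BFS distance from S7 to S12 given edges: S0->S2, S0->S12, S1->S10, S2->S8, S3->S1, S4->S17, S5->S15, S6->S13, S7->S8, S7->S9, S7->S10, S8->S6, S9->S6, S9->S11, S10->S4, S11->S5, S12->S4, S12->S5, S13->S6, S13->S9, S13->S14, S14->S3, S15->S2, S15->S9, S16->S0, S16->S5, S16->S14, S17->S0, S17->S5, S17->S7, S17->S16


BFS layer-by-layer from S7:
  dist 0: {S7}
  dist 1: {S8, S9, S10}
  dist 2: {S4, S6, S11}
  dist 3: {S5, S13, S17}
  dist 4: {S0, S14, S15, S16}
  dist 5: {S2, S3, S12}
  -> S12 reached at distance 5
Shortest path length = 5

5


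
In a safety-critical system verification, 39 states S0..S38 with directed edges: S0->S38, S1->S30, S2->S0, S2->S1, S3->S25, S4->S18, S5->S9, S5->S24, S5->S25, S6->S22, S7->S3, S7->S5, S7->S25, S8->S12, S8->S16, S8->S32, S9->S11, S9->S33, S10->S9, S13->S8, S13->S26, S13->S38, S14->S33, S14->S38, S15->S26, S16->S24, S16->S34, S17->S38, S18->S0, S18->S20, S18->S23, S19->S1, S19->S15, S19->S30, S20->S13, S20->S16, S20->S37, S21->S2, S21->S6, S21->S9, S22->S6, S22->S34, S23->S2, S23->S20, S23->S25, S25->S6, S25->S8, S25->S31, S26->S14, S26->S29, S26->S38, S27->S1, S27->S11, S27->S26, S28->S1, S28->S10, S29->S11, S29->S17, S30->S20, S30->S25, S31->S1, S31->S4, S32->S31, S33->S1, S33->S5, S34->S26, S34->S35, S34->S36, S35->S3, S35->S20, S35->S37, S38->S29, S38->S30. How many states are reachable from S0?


BFS from S0:
  layer 0: {S0}
  layer 1: {S38}
  layer 2: {S29, S30}
  layer 3: {S11, S17, S20, S25}
  layer 4: {S6, S8, S13, S16, S31, S37}
  layer 5: {S1, S4, S12, S22, S24, S26, S32, S34}
  layer 6: {S14, S18, S35, S36}
  layer 7: {S3, S23, S33}
  layer 8: {S2, S5}
  layer 9: {S9}
Reachable set: {S0, S1, S2, S3, S4, S5, S6, S8, S9, S11, S12, S13, S14, S16, S17, S18, S20, S22, S23, S24, S25, S26, S29, S30, S31, S32, S33, S34, S35, S36, S37, S38}
Count = 32

32


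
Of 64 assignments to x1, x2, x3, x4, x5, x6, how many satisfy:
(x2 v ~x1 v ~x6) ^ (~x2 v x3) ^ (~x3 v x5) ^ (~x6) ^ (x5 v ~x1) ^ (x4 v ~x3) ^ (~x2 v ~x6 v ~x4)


CNF with 7 clauses over 6 vars (64 assignments).
An assignment satisfies CNF iff every clause has >=1 true literal.
Check each row (bits = x1,x2,x3,x4,x5,x6; clause T/F shown):
  row 0 [000000]: clauses=TTTTTTT -> 1
  row 1 [000001]: clauses=TTTFTTT -> 0
  row 2 [000010]: clauses=TTTTTTT -> 1
  row 3 [000011]: clauses=TTTFTTT -> 0
  row 4 [000100]: clauses=TTTTTTT -> 1
  (every remaining row is evaluated the same way; all 64 results are listed next)
Full result column, 8 rows per line (x1,x2,x3 fixed per line; x4,x5,x6 runs 000..111 left to right):
  rows 0-7 [x1,x2,x3=000]: 10101010  (ones: 4)
  rows 8-15 [x1,x2,x3=001]: 00000010  (ones: 1)
  rows 16-23 [x1,x2,x3=010]: 00000000  (ones: 0)
  rows 24-31 [x1,x2,x3=011]: 00000010  (ones: 1)
  rows 32-39 [x1,x2,x3=100]: 00100010  (ones: 2)
  rows 40-47 [x1,x2,x3=101]: 00000010  (ones: 1)
  rows 48-55 [x1,x2,x3=110]: 00000000  (ones: 0)
  rows 56-63 [x1,x2,x3=111]: 00000010  (ones: 1)
Satisfying assignments = 4+1+0+1+2+1+0+1 = 10

10


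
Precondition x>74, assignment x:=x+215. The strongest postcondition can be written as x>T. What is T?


Formula: sp(P, x:=E) = exists old_x. (x = E[old_x/x]) AND P[old_x/x] (old_x is the value of x before the assignment; eliminate old_x by solving x = E[old_x/x] for old_x)
Step 1: Precondition P: x>74, i.e. old_x > 74
Step 2: Assignment gives x = old_x + 215, so old_x = x - 215
Step 3: Substitute into P: x - 215 > 74
Step 4: Simplify: x > 74+215 = 289

289


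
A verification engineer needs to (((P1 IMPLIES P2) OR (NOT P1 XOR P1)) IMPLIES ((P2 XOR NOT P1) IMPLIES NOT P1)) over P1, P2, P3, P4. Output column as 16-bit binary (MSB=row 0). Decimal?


Formula: (((P1 IMPLIES P2) OR (NOT P1 XOR P1)) IMPLIES ((P2 XOR NOT P1) IMPLIES NOT P1)) over P1, P2, P3, P4 (16 rows)
Evaluate each row (bits = P1,P2,P3,P4, MSB first):
  row 0 [0000]: (((0 IMPLIES 0) OR (NOT 0 XOR 0)) IMPLIES ((0 XOR NOT 0) IMPLIES NOT 0)) -> 1
  row 1 [0001]: (((0 IMPLIES 0) OR (NOT 0 XOR 0)) IMPLIES ((0 XOR NOT 0) IMPLIES NOT 0)) -> 1
  row 2 [0010]: (((0 IMPLIES 0) OR (NOT 0 XOR 0)) IMPLIES ((0 XOR NOT 0) IMPLIES NOT 0)) -> 1
  row 3 [0011]: (((0 IMPLIES 0) OR (NOT 0 XOR 0)) IMPLIES ((0 XOR NOT 0) IMPLIES NOT 0)) -> 1
  row 4 [0100]: (((0 IMPLIES 1) OR (NOT 0 XOR 0)) IMPLIES ((1 XOR NOT 0) IMPLIES NOT 0)) -> 1
  row 5 [0101]: (((0 IMPLIES 1) OR (NOT 0 XOR 0)) IMPLIES ((1 XOR NOT 0) IMPLIES NOT 0)) -> 1
  row 6 [0110]: (((0 IMPLIES 1) OR (NOT 0 XOR 0)) IMPLIES ((1 XOR NOT 0) IMPLIES NOT 0)) -> 1
  row 7 [0111]: (((0 IMPLIES 1) OR (NOT 0 XOR 0)) IMPLIES ((1 XOR NOT 0) IMPLIES NOT 0)) -> 1
  row 8 [1000]: (((1 IMPLIES 0) OR (NOT 1 XOR 1)) IMPLIES ((0 XOR NOT 1) IMPLIES NOT 1)) -> 1
  row 9 [1001]: (((1 IMPLIES 0) OR (NOT 1 XOR 1)) IMPLIES ((0 XOR NOT 1) IMPLIES NOT 1)) -> 1
  row 10 [1010]: (((1 IMPLIES 0) OR (NOT 1 XOR 1)) IMPLIES ((0 XOR NOT 1) IMPLIES NOT 1)) -> 1
  row 11 [1011]: (((1 IMPLIES 0) OR (NOT 1 XOR 1)) IMPLIES ((0 XOR NOT 1) IMPLIES NOT 1)) -> 1
  row 12 [1100]: (((1 IMPLIES 1) OR (NOT 1 XOR 1)) IMPLIES ((1 XOR NOT 1) IMPLIES NOT 1)) -> 0
  row 13 [1101]: (((1 IMPLIES 1) OR (NOT 1 XOR 1)) IMPLIES ((1 XOR NOT 1) IMPLIES NOT 1)) -> 0
  row 14 [1110]: (((1 IMPLIES 1) OR (NOT 1 XOR 1)) IMPLIES ((1 XOR NOT 1) IMPLIES NOT 1)) -> 0
  row 15 [1111]: (((1 IMPLIES 1) OR (NOT 1 XOR 1)) IMPLIES ((1 XOR NOT 1) IMPLIES NOT 1)) -> 0
Full result column, 4 rows per line (P1,P2 fixed per line; P3,P4 runs 00..11 left to right):
  rows 0-3 [P1,P2=00]: 1111  = hex F
  rows 4-7 [P1,P2=01]: 1111  = hex F
  rows 8-11 [P1,P2=10]: 1111  = hex F
  rows 12-15 [P1,P2=11]: 0000  = hex 0
Output column (row 0 .. row 15) = 1111111111110000
Output column grouped in 4s = 1111 1111 1111 0000 = 0xFFF0
Convert to decimal digit by digit (value = value*16 + digit):
  F -> 15
  15*16 + 15 (F) = 255
  255*16 + 15 (F) = 4095
  4095*16 + 0 = 65520
Decimal = 65520

65520


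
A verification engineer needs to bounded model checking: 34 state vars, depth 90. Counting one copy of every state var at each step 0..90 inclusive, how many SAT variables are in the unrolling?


BMC unrolls to depth k, creating one copy of each state var for steps 0..k.
Step count = 90 + 1 = 91 (steps 0 through 90)
Vars per step = 34
Total = 34 * 91 = 3094

3094


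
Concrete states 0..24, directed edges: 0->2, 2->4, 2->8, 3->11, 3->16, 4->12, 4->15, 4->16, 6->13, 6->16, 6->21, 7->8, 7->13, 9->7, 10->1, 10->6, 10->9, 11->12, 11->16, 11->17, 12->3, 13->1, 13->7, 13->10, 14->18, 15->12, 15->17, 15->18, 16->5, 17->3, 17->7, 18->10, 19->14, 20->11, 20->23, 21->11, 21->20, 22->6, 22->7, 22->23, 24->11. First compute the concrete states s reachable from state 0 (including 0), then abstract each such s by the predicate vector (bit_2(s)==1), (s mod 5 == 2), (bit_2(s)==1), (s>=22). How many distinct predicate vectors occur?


BFS from 0:
Concrete reachable: {0, 1, 2, 3, 4, 5, 6, 7, 8, 9, 10, 11, 12, 13, 15, 16, 17, 18, 20, 21, 23}
Abstract via predicates (bit_2(s)==1), (s mod 5 == 2), (bit_2(s)==1), (s>=22):
  (0,0,0,0) <- {0, 1, 3, 8, 9, 10, 11, 16, 18}
  (0,1,0,0) <- {2, 17}
  (1,0,1,0) <- {4, 5, 6, 13, 15, 20, 21}
  (1,0,1,1) <- {23}
  (1,1,1,0) <- {7, 12}
Distinct abstract states = 5

5


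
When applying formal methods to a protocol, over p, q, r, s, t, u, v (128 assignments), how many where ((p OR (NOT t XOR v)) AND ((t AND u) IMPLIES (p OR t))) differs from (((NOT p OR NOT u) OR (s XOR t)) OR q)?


F1 = ((p OR (NOT t XOR v)) AND ((t AND u) IMPLIES (p OR t)))
F2 = (((NOT p OR NOT u) OR (s XOR t)) OR q)
Evaluate both on each of 128 rows (bits = p,q,r,s,t,u,v):
  row 0 [0000000]: F1=1 F2=1 -> 0
  row 1 [0000001]: F1=0 F2=1 (differ) -> 1
  row 2 [0000010]: F1=1 F2=1 -> 0
  row 3 [0000011]: F1=0 F2=1 (differ) -> 1
  row 4 [0000100]: F1=0 F2=1 (differ) -> 1
  (every remaining row is evaluated the same way; all 128 results are listed next)
Full result column, 8 rows per line (p,q,r,s fixed per line; t,u,v runs 000..111 left to right):
  rows 0-7 [p,q,r,s=0000]: 01011010  (ones: 4)
  rows 8-15 [p,q,r,s=0001]: 01011010  (ones: 4)
  rows 16-23 [p,q,r,s=0010]: 01011010  (ones: 4)
  rows 24-31 [p,q,r,s=0011]: 01011010  (ones: 4)
  rows 32-39 [p,q,r,s=0100]: 01011010  (ones: 4)
  rows 40-47 [p,q,r,s=0101]: 01011010  (ones: 4)
  rows 48-55 [p,q,r,s=0110]: 01011010  (ones: 4)
  rows 56-63 [p,q,r,s=0111]: 01011010  (ones: 4)
  rows 64-71 [p,q,r,s=1000]: 00110000  (ones: 2)
  rows 72-79 [p,q,r,s=1001]: 00000011  (ones: 2)
  rows 80-87 [p,q,r,s=1010]: 00110000  (ones: 2)
  rows 88-95 [p,q,r,s=1011]: 00000011  (ones: 2)
  rows 96-103 [p,q,r,s=1100]: 00000000  (ones: 0)
  rows 104-111 [p,q,r,s=1101]: 00000000  (ones: 0)
  rows 112-119 [p,q,r,s=1110]: 00000000  (ones: 0)
  rows 120-127 [p,q,r,s=1111]: 00000000  (ones: 0)
Disagreements = 4+4+4+4+4+4+4+4+2+2+2+2+0+0+0+0 = 40

40


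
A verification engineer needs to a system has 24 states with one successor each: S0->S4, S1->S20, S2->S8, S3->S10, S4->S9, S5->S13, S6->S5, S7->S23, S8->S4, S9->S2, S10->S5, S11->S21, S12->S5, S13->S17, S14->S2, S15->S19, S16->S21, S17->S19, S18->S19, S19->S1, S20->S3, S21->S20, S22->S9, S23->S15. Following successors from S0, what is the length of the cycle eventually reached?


Trace from S0 until a state repeats:
  S0 -> S4 -> S9 -> S2 -> S8 -> S4
S4 first seen at step 1, revisited at step 5.
Cycle length = 5 - 1 = 4

4


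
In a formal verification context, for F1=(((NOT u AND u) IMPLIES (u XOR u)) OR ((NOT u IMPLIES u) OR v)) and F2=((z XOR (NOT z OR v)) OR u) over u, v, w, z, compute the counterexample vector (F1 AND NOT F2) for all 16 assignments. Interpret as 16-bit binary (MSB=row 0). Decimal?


F1 = (((NOT u AND u) IMPLIES (u XOR u)) OR ((NOT u IMPLIES u) OR v))
F2 = ((z XOR (NOT z OR v)) OR u)
Counterexample to F1=>F2 is where F1=1 and F2=0.
Evaluate each row (bits = u,v,w,z, MSB first):
  row 0 [0000]: F1=1 F2=1 -> F1&~F2 -> 0
  row 1 [0001]: F1=1 F2=1 -> F1&~F2 -> 0
  row 2 [0010]: F1=1 F2=1 -> F1&~F2 -> 0
  row 3 [0011]: F1=1 F2=1 -> F1&~F2 -> 0
  row 4 [0100]: F1=1 F2=1 -> F1&~F2 -> 0
  row 5 [0101]: F1=1 F2=0 -> F1&~F2 -> 1
  row 6 [0110]: F1=1 F2=1 -> F1&~F2 -> 0
  row 7 [0111]: F1=1 F2=0 -> F1&~F2 -> 1
  row 8 [1000]: F1=1 F2=1 -> F1&~F2 -> 0
  row 9 [1001]: F1=1 F2=1 -> F1&~F2 -> 0
  row 10 [1010]: F1=1 F2=1 -> F1&~F2 -> 0
  row 11 [1011]: F1=1 F2=1 -> F1&~F2 -> 0
  row 12 [1100]: F1=1 F2=1 -> F1&~F2 -> 0
  row 13 [1101]: F1=1 F2=1 -> F1&~F2 -> 0
  row 14 [1110]: F1=1 F2=1 -> F1&~F2 -> 0
  row 15 [1111]: F1=1 F2=1 -> F1&~F2 -> 0
Full result column, 4 rows per line (u,v fixed per line; w,z runs 00..11 left to right):
  rows 0-3 [u,v=00]: 0000  = hex 0
  rows 4-7 [u,v=01]: 0101  = hex 5
  rows 8-11 [u,v=10]: 0000  = hex 0
  rows 12-15 [u,v=11]: 0000  = hex 0
Counterexample vector (row 0 .. row 15) = 0000010100000000
Output column grouped in 4s = 0000 0101 0000 0000 = 0x0500
Convert to decimal digit by digit (value = value*16 + digit):
  0 -> 0
  0*16 + 5 = 5
  5*16 + 0 = 80
  80*16 + 0 = 1280
Decimal = 1280

1280


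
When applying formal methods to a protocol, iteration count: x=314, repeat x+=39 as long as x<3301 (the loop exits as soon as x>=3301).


Step 1: x goes from 314 toward 3301 by 39; the body runs while x<3301, so iterations = ceil((bound-start)/step)
Step 2: Distance=2987
Step 3: ceil(2987/39)=77

77


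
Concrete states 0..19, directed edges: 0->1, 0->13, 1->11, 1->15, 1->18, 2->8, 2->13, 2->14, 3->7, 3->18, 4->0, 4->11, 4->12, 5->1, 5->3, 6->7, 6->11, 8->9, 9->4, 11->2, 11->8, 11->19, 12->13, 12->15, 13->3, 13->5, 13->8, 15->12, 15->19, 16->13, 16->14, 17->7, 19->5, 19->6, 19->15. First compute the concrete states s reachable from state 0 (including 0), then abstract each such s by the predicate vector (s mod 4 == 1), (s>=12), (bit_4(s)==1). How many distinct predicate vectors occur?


BFS from 0:
Concrete reachable: {0, 1, 2, 3, 4, 5, 6, 7, 8, 9, 11, 12, 13, 14, 15, 18, 19}
Abstract via predicates (s mod 4 == 1), (s>=12), (bit_4(s)==1):
  (0,0,0) <- {0, 2, 3, 4, 6, 7, 8, 11}
  (0,1,0) <- {12, 14, 15}
  (0,1,1) <- {18, 19}
  (1,0,0) <- {1, 5, 9}
  (1,1,0) <- {13}
Distinct abstract states = 5

5


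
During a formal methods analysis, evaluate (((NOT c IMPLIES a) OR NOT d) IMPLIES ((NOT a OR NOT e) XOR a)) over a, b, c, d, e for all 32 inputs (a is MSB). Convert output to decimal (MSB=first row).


Formula: (((NOT c IMPLIES a) OR NOT d) IMPLIES ((NOT a OR NOT e) XOR a)) over a, b, c, d, e (32 rows)
Evaluate each row (bits = a,b,c,d,e, MSB first):
  row 0 [00000]: (((NOT 0 IMPLIES 0) OR NOT 0) IMPLIES ((NOT 0 OR NOT 0) XOR 0)) -> 1
  row 1 [00001]: (((NOT 0 IMPLIES 0) OR NOT 0) IMPLIES ((NOT 0 OR NOT 1) XOR 0)) -> 1
  row 2 [00010]: (((NOT 0 IMPLIES 0) OR NOT 1) IMPLIES ((NOT 0 OR NOT 0) XOR 0)) -> 1
  row 3 [00011]: (((NOT 0 IMPLIES 0) OR NOT 1) IMPLIES ((NOT 0 OR NOT 1) XOR 0)) -> 1
  row 4 [00100]: (((NOT 1 IMPLIES 0) OR NOT 0) IMPLIES ((NOT 0 OR NOT 0) XOR 0)) -> 1
  row 5 [00101]: (((NOT 1 IMPLIES 0) OR NOT 0) IMPLIES ((NOT 0 OR NOT 1) XOR 0)) -> 1
  row 6 [00110]: (((NOT 1 IMPLIES 0) OR NOT 1) IMPLIES ((NOT 0 OR NOT 0) XOR 0)) -> 1
  row 7 [00111]: (((NOT 1 IMPLIES 0) OR NOT 1) IMPLIES ((NOT 0 OR NOT 1) XOR 0)) -> 1
  row 8 [01000]: (((NOT 0 IMPLIES 0) OR NOT 0) IMPLIES ((NOT 0 OR NOT 0) XOR 0)) -> 1
  row 9 [01001]: (((NOT 0 IMPLIES 0) OR NOT 0) IMPLIES ((NOT 0 OR NOT 1) XOR 0)) -> 1
  row 10 [01010]: (((NOT 0 IMPLIES 0) OR NOT 1) IMPLIES ((NOT 0 OR NOT 0) XOR 0)) -> 1
  row 11 [01011]: (((NOT 0 IMPLIES 0) OR NOT 1) IMPLIES ((NOT 0 OR NOT 1) XOR 0)) -> 1
  row 12 [01100]: (((NOT 1 IMPLIES 0) OR NOT 0) IMPLIES ((NOT 0 OR NOT 0) XOR 0)) -> 1
  row 13 [01101]: (((NOT 1 IMPLIES 0) OR NOT 0) IMPLIES ((NOT 0 OR NOT 1) XOR 0)) -> 1
  row 14 [01110]: (((NOT 1 IMPLIES 0) OR NOT 1) IMPLIES ((NOT 0 OR NOT 0) XOR 0)) -> 1
  row 15 [01111]: (((NOT 1 IMPLIES 0) OR NOT 1) IMPLIES ((NOT 0 OR NOT 1) XOR 0)) -> 1
  row 16 [10000]: (((NOT 0 IMPLIES 1) OR NOT 0) IMPLIES ((NOT 1 OR NOT 0) XOR 1)) -> 0
  row 17 [10001]: (((NOT 0 IMPLIES 1) OR NOT 0) IMPLIES ((NOT 1 OR NOT 1) XOR 1)) -> 1
  row 18 [10010]: (((NOT 0 IMPLIES 1) OR NOT 1) IMPLIES ((NOT 1 OR NOT 0) XOR 1)) -> 0
  row 19 [10011]: (((NOT 0 IMPLIES 1) OR NOT 1) IMPLIES ((NOT 1 OR NOT 1) XOR 1)) -> 1
  row 20 [10100]: (((NOT 1 IMPLIES 1) OR NOT 0) IMPLIES ((NOT 1 OR NOT 0) XOR 1)) -> 0
  row 21 [10101]: (((NOT 1 IMPLIES 1) OR NOT 0) IMPLIES ((NOT 1 OR NOT 1) XOR 1)) -> 1
  row 22 [10110]: (((NOT 1 IMPLIES 1) OR NOT 1) IMPLIES ((NOT 1 OR NOT 0) XOR 1)) -> 0
  row 23 [10111]: (((NOT 1 IMPLIES 1) OR NOT 1) IMPLIES ((NOT 1 OR NOT 1) XOR 1)) -> 1
  row 24 [11000]: (((NOT 0 IMPLIES 1) OR NOT 0) IMPLIES ((NOT 1 OR NOT 0) XOR 1)) -> 0
  row 25 [11001]: (((NOT 0 IMPLIES 1) OR NOT 0) IMPLIES ((NOT 1 OR NOT 1) XOR 1)) -> 1
  row 26 [11010]: (((NOT 0 IMPLIES 1) OR NOT 1) IMPLIES ((NOT 1 OR NOT 0) XOR 1)) -> 0
  row 27 [11011]: (((NOT 0 IMPLIES 1) OR NOT 1) IMPLIES ((NOT 1 OR NOT 1) XOR 1)) -> 1
  row 28 [11100]: (((NOT 1 IMPLIES 1) OR NOT 0) IMPLIES ((NOT 1 OR NOT 0) XOR 1)) -> 0
  row 29 [11101]: (((NOT 1 IMPLIES 1) OR NOT 0) IMPLIES ((NOT 1 OR NOT 1) XOR 1)) -> 1
  row 30 [11110]: (((NOT 1 IMPLIES 1) OR NOT 1) IMPLIES ((NOT 1 OR NOT 0) XOR 1)) -> 0
  row 31 [11111]: (((NOT 1 IMPLIES 1) OR NOT 1) IMPLIES ((NOT 1 OR NOT 1) XOR 1)) -> 1
Full result column, 4 rows per line (a,b,c fixed per line; d,e runs 00..11 left to right):
  rows 0-3 [a,b,c=000]: 1111  = hex F
  rows 4-7 [a,b,c=001]: 1111  = hex F
  rows 8-11 [a,b,c=010]: 1111  = hex F
  rows 12-15 [a,b,c=011]: 1111  = hex F
  rows 16-19 [a,b,c=100]: 0101  = hex 5
  rows 20-23 [a,b,c=101]: 0101  = hex 5
  rows 24-27 [a,b,c=110]: 0101  = hex 5
  rows 28-31 [a,b,c=111]: 0101  = hex 5
Output column (row 0 .. row 31) = 11111111111111110101010101010101
Output column grouped in 4s = 1111 1111 1111 1111 0101 0101 0101 0101 = 0xFFFF5555
Convert to decimal digit by digit (value = value*16 + digit):
  F -> 15
  15*16 + 15 (F) = 255
  255*16 + 15 (F) = 4095
  4095*16 + 15 (F) = 65535
  65535*16 + 5 = 1048565
  1048565*16 + 5 = 16777045
  16777045*16 + 5 = 268432725
  268432725*16 + 5 = 4294923605
Decimal = 4294923605

4294923605


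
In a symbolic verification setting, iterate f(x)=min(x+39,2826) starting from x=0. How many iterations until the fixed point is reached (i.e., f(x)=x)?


Step 1: x=0, cap=2826, increment=39
Step 2: x grows by 39 each step until capped at 2826; fixed point is x=2826
Step 3: iterations = ceil(2826/39) = 73

73


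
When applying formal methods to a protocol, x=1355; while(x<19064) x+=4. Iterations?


Step 1: x goes from 1355 toward 19064 by 4; the body runs while x<19064, so iterations = ceil((bound-start)/step)
Step 2: Distance=17709
Step 3: ceil(17709/4)=4428

4428


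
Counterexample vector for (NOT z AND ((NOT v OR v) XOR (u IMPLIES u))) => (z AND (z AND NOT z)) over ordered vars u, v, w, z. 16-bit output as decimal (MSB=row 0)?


F1 = (NOT z AND ((NOT v OR v) XOR (u IMPLIES u)))
F2 = (z AND (z AND NOT z))
Counterexample to F1=>F2 is where F1=1 and F2=0.
Evaluate each row (bits = u,v,w,z, MSB first):
  row 0 [0000]: F1=0 F2=0 -> F1&~F2 -> 0
  row 1 [0001]: F1=0 F2=0 -> F1&~F2 -> 0
  row 2 [0010]: F1=0 F2=0 -> F1&~F2 -> 0
  row 3 [0011]: F1=0 F2=0 -> F1&~F2 -> 0
  row 4 [0100]: F1=0 F2=0 -> F1&~F2 -> 0
  row 5 [0101]: F1=0 F2=0 -> F1&~F2 -> 0
  row 6 [0110]: F1=0 F2=0 -> F1&~F2 -> 0
  row 7 [0111]: F1=0 F2=0 -> F1&~F2 -> 0
  row 8 [1000]: F1=0 F2=0 -> F1&~F2 -> 0
  row 9 [1001]: F1=0 F2=0 -> F1&~F2 -> 0
  row 10 [1010]: F1=0 F2=0 -> F1&~F2 -> 0
  row 11 [1011]: F1=0 F2=0 -> F1&~F2 -> 0
  row 12 [1100]: F1=0 F2=0 -> F1&~F2 -> 0
  row 13 [1101]: F1=0 F2=0 -> F1&~F2 -> 0
  row 14 [1110]: F1=0 F2=0 -> F1&~F2 -> 0
  row 15 [1111]: F1=0 F2=0 -> F1&~F2 -> 0
Full result column, 4 rows per line (u,v fixed per line; w,z runs 00..11 left to right):
  rows 0-3 [u,v=00]: 0000  = hex 0
  rows 4-7 [u,v=01]: 0000  = hex 0
  rows 8-11 [u,v=10]: 0000  = hex 0
  rows 12-15 [u,v=11]: 0000  = hex 0
Counterexample vector (row 0 .. row 15) = 0000000000000000
Output column grouped in 4s = 0000 0000 0000 0000 = 0x0000
Convert to decimal digit by digit (value = value*16 + digit):
  0 -> 0
  0*16 + 0 = 0
  0*16 + 0 = 0
  0*16 + 0 = 0
Decimal = 0

0


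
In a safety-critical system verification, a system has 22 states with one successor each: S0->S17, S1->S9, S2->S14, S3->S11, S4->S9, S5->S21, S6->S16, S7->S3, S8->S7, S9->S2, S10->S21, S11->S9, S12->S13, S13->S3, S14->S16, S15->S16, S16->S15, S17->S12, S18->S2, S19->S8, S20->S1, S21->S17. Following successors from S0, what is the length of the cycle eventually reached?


Trace from S0 until a state repeats:
  S0 -> S17 -> S12 -> S13 -> S3 -> S11 -> S9 -> S2 -> S14 -> S16 -> S15 -> S16
S16 first seen at step 9, revisited at step 11.
Cycle length = 11 - 9 = 2

2


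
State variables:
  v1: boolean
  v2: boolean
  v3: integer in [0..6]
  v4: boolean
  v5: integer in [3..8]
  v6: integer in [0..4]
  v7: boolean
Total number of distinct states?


State space = product of domain sizes of all variables.
Domain sizes:
  v1 (boolean): 2
  v2 (boolean): 2
  v3 (integer in [0..6]): 7
  v4 (boolean): 2
  v5 (integer in [3..8]): 6
  v6 (integer in [0..4]): 5
  v7 (boolean): 2
Product = 2 * 2 * 7 * 2 * 6 * 5 * 2 = 3360

3360


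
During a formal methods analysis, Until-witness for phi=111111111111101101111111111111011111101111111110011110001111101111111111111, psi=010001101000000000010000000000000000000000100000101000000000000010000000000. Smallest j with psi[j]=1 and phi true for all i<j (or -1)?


(phi U psi) at 0: need smallest j with psi[j]=1 and phi[i]=1 for all i in [0,j).
Scan from step 0:
  step 0: phi=1, psi=0 -> continue
  step 1: psi=1 and phi held for [0,1) -> witness found
Witness step = 1

1


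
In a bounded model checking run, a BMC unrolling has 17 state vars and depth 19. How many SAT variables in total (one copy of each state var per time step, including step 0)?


BMC unrolls to depth k, creating one copy of each state var for steps 0..k.
Step count = 19 + 1 = 20 (steps 0 through 19)
Vars per step = 17
Total = 17 * 20 = 340

340


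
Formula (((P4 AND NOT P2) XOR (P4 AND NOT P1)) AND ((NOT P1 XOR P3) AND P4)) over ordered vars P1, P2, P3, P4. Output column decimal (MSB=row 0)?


Formula: (((P4 AND NOT P2) XOR (P4 AND NOT P1)) AND ((NOT P1 XOR P3) AND P4)) over P1, P2, P3, P4 (16 rows)
Evaluate each row (bits = P1,P2,P3,P4, MSB first):
  row 0 [0000]: (((0 AND NOT 0) XOR (0 AND NOT 0)) AND ((NOT 0 XOR 0) AND 0)) -> 0
  row 1 [0001]: (((1 AND NOT 0) XOR (1 AND NOT 0)) AND ((NOT 0 XOR 0) AND 1)) -> 0
  row 2 [0010]: (((0 AND NOT 0) XOR (0 AND NOT 0)) AND ((NOT 0 XOR 1) AND 0)) -> 0
  row 3 [0011]: (((1 AND NOT 0) XOR (1 AND NOT 0)) AND ((NOT 0 XOR 1) AND 1)) -> 0
  row 4 [0100]: (((0 AND NOT 1) XOR (0 AND NOT 0)) AND ((NOT 0 XOR 0) AND 0)) -> 0
  row 5 [0101]: (((1 AND NOT 1) XOR (1 AND NOT 0)) AND ((NOT 0 XOR 0) AND 1)) -> 1
  row 6 [0110]: (((0 AND NOT 1) XOR (0 AND NOT 0)) AND ((NOT 0 XOR 1) AND 0)) -> 0
  row 7 [0111]: (((1 AND NOT 1) XOR (1 AND NOT 0)) AND ((NOT 0 XOR 1) AND 1)) -> 0
  row 8 [1000]: (((0 AND NOT 0) XOR (0 AND NOT 1)) AND ((NOT 1 XOR 0) AND 0)) -> 0
  row 9 [1001]: (((1 AND NOT 0) XOR (1 AND NOT 1)) AND ((NOT 1 XOR 0) AND 1)) -> 0
  row 10 [1010]: (((0 AND NOT 0) XOR (0 AND NOT 1)) AND ((NOT 1 XOR 1) AND 0)) -> 0
  row 11 [1011]: (((1 AND NOT 0) XOR (1 AND NOT 1)) AND ((NOT 1 XOR 1) AND 1)) -> 1
  row 12 [1100]: (((0 AND NOT 1) XOR (0 AND NOT 1)) AND ((NOT 1 XOR 0) AND 0)) -> 0
  row 13 [1101]: (((1 AND NOT 1) XOR (1 AND NOT 1)) AND ((NOT 1 XOR 0) AND 1)) -> 0
  row 14 [1110]: (((0 AND NOT 1) XOR (0 AND NOT 1)) AND ((NOT 1 XOR 1) AND 0)) -> 0
  row 15 [1111]: (((1 AND NOT 1) XOR (1 AND NOT 1)) AND ((NOT 1 XOR 1) AND 1)) -> 0
Full result column, 4 rows per line (P1,P2 fixed per line; P3,P4 runs 00..11 left to right):
  rows 0-3 [P1,P2=00]: 0000  = hex 0
  rows 4-7 [P1,P2=01]: 0100  = hex 4
  rows 8-11 [P1,P2=10]: 0001  = hex 1
  rows 12-15 [P1,P2=11]: 0000  = hex 0
Output column (row 0 .. row 15) = 0000010000010000
Output column grouped in 4s = 0000 0100 0001 0000 = 0x0410
Convert to decimal digit by digit (value = value*16 + digit):
  0 -> 0
  0*16 + 4 = 4
  4*16 + 1 = 65
  65*16 + 0 = 1040
Decimal = 1040

1040


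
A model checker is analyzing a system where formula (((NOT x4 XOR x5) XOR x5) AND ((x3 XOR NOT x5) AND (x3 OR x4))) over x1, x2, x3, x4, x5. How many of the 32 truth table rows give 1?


Formula: (((NOT x4 XOR x5) XOR x5) AND ((x3 XOR NOT x5) AND (x3 OR x4))) over 5 vars (32 rows)
Evaluate each row (x1, x2, x3, x4, x5 as bits, MSB first):
  row 0 [00000]: (((NOT 0 XOR 0) XOR 0) AND ((0 XOR NOT 0) AND (0 OR 0))) -> 0
  row 1 [00001]: (((NOT 0 XOR 1) XOR 1) AND ((0 XOR NOT 1) AND (0 OR 0))) -> 0
  row 2 [00010]: (((NOT 1 XOR 0) XOR 0) AND ((0 XOR NOT 0) AND (0 OR 1))) -> 0
  row 3 [00011]: (((NOT 1 XOR 1) XOR 1) AND ((0 XOR NOT 1) AND (0 OR 1))) -> 0
  row 4 [00100]: (((NOT 0 XOR 0) XOR 0) AND ((1 XOR NOT 0) AND (1 OR 0))) -> 0
  row 5 [00101]: (((NOT 0 XOR 1) XOR 1) AND ((1 XOR NOT 1) AND (1 OR 0))) -> 1
  row 6 [00110]: (((NOT 1 XOR 0) XOR 0) AND ((1 XOR NOT 0) AND (1 OR 1))) -> 0
  row 7 [00111]: (((NOT 1 XOR 1) XOR 1) AND ((1 XOR NOT 1) AND (1 OR 1))) -> 0
  row 8 [01000]: (((NOT 0 XOR 0) XOR 0) AND ((0 XOR NOT 0) AND (0 OR 0))) -> 0
  row 9 [01001]: (((NOT 0 XOR 1) XOR 1) AND ((0 XOR NOT 1) AND (0 OR 0))) -> 0
  row 10 [01010]: (((NOT 1 XOR 0) XOR 0) AND ((0 XOR NOT 0) AND (0 OR 1))) -> 0
  row 11 [01011]: (((NOT 1 XOR 1) XOR 1) AND ((0 XOR NOT 1) AND (0 OR 1))) -> 0
  row 12 [01100]: (((NOT 0 XOR 0) XOR 0) AND ((1 XOR NOT 0) AND (1 OR 0))) -> 0
  row 13 [01101]: (((NOT 0 XOR 1) XOR 1) AND ((1 XOR NOT 1) AND (1 OR 0))) -> 1
  row 14 [01110]: (((NOT 1 XOR 0) XOR 0) AND ((1 XOR NOT 0) AND (1 OR 1))) -> 0
  row 15 [01111]: (((NOT 1 XOR 1) XOR 1) AND ((1 XOR NOT 1) AND (1 OR 1))) -> 0
  row 16 [10000]: (((NOT 0 XOR 0) XOR 0) AND ((0 XOR NOT 0) AND (0 OR 0))) -> 0
  row 17 [10001]: (((NOT 0 XOR 1) XOR 1) AND ((0 XOR NOT 1) AND (0 OR 0))) -> 0
  row 18 [10010]: (((NOT 1 XOR 0) XOR 0) AND ((0 XOR NOT 0) AND (0 OR 1))) -> 0
  row 19 [10011]: (((NOT 1 XOR 1) XOR 1) AND ((0 XOR NOT 1) AND (0 OR 1))) -> 0
  row 20 [10100]: (((NOT 0 XOR 0) XOR 0) AND ((1 XOR NOT 0) AND (1 OR 0))) -> 0
  row 21 [10101]: (((NOT 0 XOR 1) XOR 1) AND ((1 XOR NOT 1) AND (1 OR 0))) -> 1
  row 22 [10110]: (((NOT 1 XOR 0) XOR 0) AND ((1 XOR NOT 0) AND (1 OR 1))) -> 0
  row 23 [10111]: (((NOT 1 XOR 1) XOR 1) AND ((1 XOR NOT 1) AND (1 OR 1))) -> 0
  row 24 [11000]: (((NOT 0 XOR 0) XOR 0) AND ((0 XOR NOT 0) AND (0 OR 0))) -> 0
  row 25 [11001]: (((NOT 0 XOR 1) XOR 1) AND ((0 XOR NOT 1) AND (0 OR 0))) -> 0
  row 26 [11010]: (((NOT 1 XOR 0) XOR 0) AND ((0 XOR NOT 0) AND (0 OR 1))) -> 0
  row 27 [11011]: (((NOT 1 XOR 1) XOR 1) AND ((0 XOR NOT 1) AND (0 OR 1))) -> 0
  row 28 [11100]: (((NOT 0 XOR 0) XOR 0) AND ((1 XOR NOT 0) AND (1 OR 0))) -> 0
  row 29 [11101]: (((NOT 0 XOR 1) XOR 1) AND ((1 XOR NOT 1) AND (1 OR 0))) -> 1
  row 30 [11110]: (((NOT 1 XOR 0) XOR 0) AND ((1 XOR NOT 0) AND (1 OR 1))) -> 0
  row 31 [11111]: (((NOT 1 XOR 1) XOR 1) AND ((1 XOR NOT 1) AND (1 OR 1))) -> 0
Full result column, 8 rows per line (x1,x2 fixed per line; x3,x4,x5 runs 000..111 left to right):
  rows 0-7 [x1,x2=00]: 00000100  (ones: 1)
  rows 8-15 [x1,x2=01]: 00000100  (ones: 1)
  rows 16-23 [x1,x2=10]: 00000100  (ones: 1)
  rows 24-31 [x1,x2=11]: 00000100  (ones: 1)
Count of 1-rows = 1+1+1+1 = 4

4


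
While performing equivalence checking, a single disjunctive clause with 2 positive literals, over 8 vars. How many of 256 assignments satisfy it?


Step 1: Total=2^8=256
Step 2: Unsat when all 2 false: 2^6=64
Step 3: Sat=256-64=192

192


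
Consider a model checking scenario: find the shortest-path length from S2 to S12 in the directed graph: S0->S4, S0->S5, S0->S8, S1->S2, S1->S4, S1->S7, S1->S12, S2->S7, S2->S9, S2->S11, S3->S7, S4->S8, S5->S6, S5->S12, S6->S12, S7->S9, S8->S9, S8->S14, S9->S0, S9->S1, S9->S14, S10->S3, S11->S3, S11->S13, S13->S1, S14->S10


BFS layer-by-layer from S2:
  dist 0: {S2}
  dist 1: {S7, S9, S11}
  dist 2: {S0, S1, S3, S13, S14}
  dist 3: {S4, S5, S8, S10, S12}
  -> S12 reached at distance 3
Shortest path length = 3

3


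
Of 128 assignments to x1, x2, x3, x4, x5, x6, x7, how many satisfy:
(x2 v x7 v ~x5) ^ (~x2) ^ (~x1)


CNF with 3 clauses over 7 vars (128 assignments).
An assignment satisfies CNF iff every clause has >=1 true literal.
Check each row (bits = x1,x2,x3,x4,x5,x6,x7; clause T/F shown):
  row 0 [0000000]: clauses=TTT -> 1
  row 1 [0000001]: clauses=TTT -> 1
  row 2 [0000010]: clauses=TTT -> 1
  row 3 [0000011]: clauses=TTT -> 1
  row 4 [0000100]: clauses=FTT -> 0
  (every remaining row is evaluated the same way; all 128 results are listed next)
Full result column, 8 rows per line (x1,x2,x3,x4 fixed per line; x5,x6,x7 runs 000..111 left to right):
  rows 0-7 [x1,x2,x3,x4=0000]: 11110101  (ones: 6)
  rows 8-15 [x1,x2,x3,x4=0001]: 11110101  (ones: 6)
  rows 16-23 [x1,x2,x3,x4=0010]: 11110101  (ones: 6)
  rows 24-31 [x1,x2,x3,x4=0011]: 11110101  (ones: 6)
  rows 32-39 [x1,x2,x3,x4=0100]: 00000000  (ones: 0)
  rows 40-47 [x1,x2,x3,x4=0101]: 00000000  (ones: 0)
  rows 48-55 [x1,x2,x3,x4=0110]: 00000000  (ones: 0)
  rows 56-63 [x1,x2,x3,x4=0111]: 00000000  (ones: 0)
  rows 64-71 [x1,x2,x3,x4=1000]: 00000000  (ones: 0)
  rows 72-79 [x1,x2,x3,x4=1001]: 00000000  (ones: 0)
  rows 80-87 [x1,x2,x3,x4=1010]: 00000000  (ones: 0)
  rows 88-95 [x1,x2,x3,x4=1011]: 00000000  (ones: 0)
  rows 96-103 [x1,x2,x3,x4=1100]: 00000000  (ones: 0)
  rows 104-111 [x1,x2,x3,x4=1101]: 00000000  (ones: 0)
  rows 112-119 [x1,x2,x3,x4=1110]: 00000000  (ones: 0)
  rows 120-127 [x1,x2,x3,x4=1111]: 00000000  (ones: 0)
Satisfying assignments = 6+6+6+6+0+0+0+0+0+0+0+0+0+0+0+0 = 24

24


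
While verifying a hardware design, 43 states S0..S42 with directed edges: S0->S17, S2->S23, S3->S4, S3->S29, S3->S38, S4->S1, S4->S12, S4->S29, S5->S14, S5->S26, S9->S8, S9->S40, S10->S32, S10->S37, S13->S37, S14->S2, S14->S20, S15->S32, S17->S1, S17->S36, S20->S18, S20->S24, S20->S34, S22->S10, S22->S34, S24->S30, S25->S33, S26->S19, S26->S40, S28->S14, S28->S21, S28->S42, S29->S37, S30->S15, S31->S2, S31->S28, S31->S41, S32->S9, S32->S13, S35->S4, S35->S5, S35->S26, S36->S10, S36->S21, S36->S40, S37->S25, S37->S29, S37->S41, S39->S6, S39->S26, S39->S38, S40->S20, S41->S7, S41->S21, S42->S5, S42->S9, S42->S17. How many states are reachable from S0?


BFS from S0:
  layer 0: {S0}
  layer 1: {S17}
  layer 2: {S1, S36}
  layer 3: {S10, S21, S40}
  layer 4: {S20, S32, S37}
  layer 5: {S9, S13, S18, S24, S25, S29, S34, S41}
  layer 6: {S7, S8, S30, S33}
  layer 7: {S15}
Reachable set: {S0, S1, S7, S8, S9, S10, S13, S15, S17, S18, S20, S21, S24, S25, S29, S30, S32, S33, S34, S36, S37, S40, S41}
Count = 23

23


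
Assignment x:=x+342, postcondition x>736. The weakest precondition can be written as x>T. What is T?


Formula: wp(x:=E, P) = P[E/x] (substitute E for x in postcondition)
Step 1: Postcondition: x>736
Step 2: Substitute x+342 for x: x+342>736
Step 3: Solve for x: x > 736-342 = 394

394


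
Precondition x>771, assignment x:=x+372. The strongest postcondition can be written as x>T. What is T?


Formula: sp(P, x:=E) = exists old_x. (x = E[old_x/x]) AND P[old_x/x] (old_x is the value of x before the assignment; eliminate old_x by solving x = E[old_x/x] for old_x)
Step 1: Precondition P: x>771, i.e. old_x > 771
Step 2: Assignment gives x = old_x + 372, so old_x = x - 372
Step 3: Substitute into P: x - 372 > 771
Step 4: Simplify: x > 771+372 = 1143

1143


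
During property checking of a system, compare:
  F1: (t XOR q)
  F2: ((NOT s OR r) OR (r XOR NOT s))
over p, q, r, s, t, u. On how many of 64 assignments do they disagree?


F1 = (t XOR q)
F2 = ((NOT s OR r) OR (r XOR NOT s))
Evaluate both on each of 64 rows (bits = p,q,r,s,t,u):
  row 0 [000000]: F1=0 F2=1 (differ) -> 1
  row 1 [000001]: F1=0 F2=1 (differ) -> 1
  row 2 [000010]: F1=1 F2=1 -> 0
  row 3 [000011]: F1=1 F2=1 -> 0
  row 4 [000100]: F1=0 F2=0 -> 0
  (every remaining row is evaluated the same way; all 64 results are listed next)
Full result column, 8 rows per line (p,q,r fixed per line; s,t,u runs 000..111 left to right):
  rows 0-7 [p,q,r=000]: 11000011  (ones: 4)
  rows 8-15 [p,q,r=001]: 11001100  (ones: 4)
  rows 16-23 [p,q,r=010]: 00111100  (ones: 4)
  rows 24-31 [p,q,r=011]: 00110011  (ones: 4)
  rows 32-39 [p,q,r=100]: 11000011  (ones: 4)
  rows 40-47 [p,q,r=101]: 11001100  (ones: 4)
  rows 48-55 [p,q,r=110]: 00111100  (ones: 4)
  rows 56-63 [p,q,r=111]: 00110011  (ones: 4)
Disagreements = 4+4+4+4+4+4+4+4 = 32

32
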